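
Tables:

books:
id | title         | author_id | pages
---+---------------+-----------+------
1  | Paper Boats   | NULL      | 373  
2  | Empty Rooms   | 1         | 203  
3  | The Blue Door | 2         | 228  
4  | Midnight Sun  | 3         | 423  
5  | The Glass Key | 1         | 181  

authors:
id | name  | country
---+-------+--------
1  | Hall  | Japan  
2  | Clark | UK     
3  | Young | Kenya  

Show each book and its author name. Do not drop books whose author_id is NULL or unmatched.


LEFT JOIN keeps every row from books (the left table); where author_id has no match in authors, the author columns become NULL. Walk through each book:
  - book 1 (Paper Boats): author_id=NULL, no match -> kept with NULL
  - book 2 (Empty Rooms): author_id=1 -> matches Hall
  - book 3 (The Blue Door): author_id=2 -> matches Clark
  - book 4 (Midnight Sun): author_id=3 -> matches Young
  - book 5 (The Glass Key): author_id=1 -> matches Hall
All 5 rows appear; 1 has NULL author.

SQL:
SELECT a.title, b.name AS author
FROM books a
LEFT JOIN authors b ON a.author_id = b.id

Result:
title         | author
--------------+-------
Paper Boats   | NULL  
Empty Rooms   | Hall  
The Blue Door | Clark 
Midnight Sun  | Young 
The Glass Key | Hall  


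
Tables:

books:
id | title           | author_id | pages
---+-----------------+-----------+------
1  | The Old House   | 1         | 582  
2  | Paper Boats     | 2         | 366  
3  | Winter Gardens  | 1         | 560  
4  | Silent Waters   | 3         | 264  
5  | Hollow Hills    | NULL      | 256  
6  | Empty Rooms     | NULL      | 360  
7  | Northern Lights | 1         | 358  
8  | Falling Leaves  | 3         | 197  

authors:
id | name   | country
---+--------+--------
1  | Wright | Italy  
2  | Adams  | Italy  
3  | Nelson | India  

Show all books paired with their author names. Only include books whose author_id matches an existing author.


INNER JOIN keeps only books rows whose author_id matches an id in authors. Walk through each book:
  - book 1 (The Old House): author_id=1 -> matches Wright
  - book 2 (Paper Boats): author_id=2 -> matches Adams
  - book 3 (Winter Gardens): author_id=1 -> matches Wright
  - book 4 (Silent Waters): author_id=3 -> matches Nelson
  - book 5 (Hollow Hills): author_id=NULL, no match -> dropped
  - book 6 (Empty Rooms): author_id=NULL, no match -> dropped
  - book 7 (Northern Lights): author_id=1 -> matches Wright
  - book 8 (Falling Leaves): author_id=3 -> matches Nelson
So 2 of 8 rows are dropped.

SQL:
SELECT a.title, b.name AS author
FROM books a
INNER JOIN authors b ON a.author_id = b.id

Result:
title           | author
----------------+-------
The Old House   | Wright
Paper Boats     | Adams 
Winter Gardens  | Wright
Silent Waters   | Nelson
Northern Lights | Wright
Falling Leaves  | Nelson


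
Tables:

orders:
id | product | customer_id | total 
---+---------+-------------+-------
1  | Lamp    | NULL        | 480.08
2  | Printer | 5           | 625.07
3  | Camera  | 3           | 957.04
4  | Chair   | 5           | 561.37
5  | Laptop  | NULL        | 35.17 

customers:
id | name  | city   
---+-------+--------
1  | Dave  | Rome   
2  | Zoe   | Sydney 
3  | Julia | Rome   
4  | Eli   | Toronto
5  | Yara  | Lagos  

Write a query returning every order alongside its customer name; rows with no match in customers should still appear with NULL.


LEFT JOIN keeps every row from orders (the left table); where customer_id has no match in customers, the customer columns become NULL. Walk through each order:
  - order 1 (Lamp): customer_id=NULL, no match -> kept with NULL
  - order 2 (Printer): customer_id=5 -> matches Yara
  - order 3 (Camera): customer_id=3 -> matches Julia
  - order 4 (Chair): customer_id=5 -> matches Yara
  - order 5 (Laptop): customer_id=NULL, no match -> kept with NULL
All 5 rows appear; 2 have NULL customer.

SQL:
SELECT a.product, b.name AS customer
FROM orders a
LEFT JOIN customers b ON a.customer_id = b.id

Result:
product | customer
--------+---------
Lamp    | NULL    
Printer | Yara    
Camera  | Julia   
Chair   | Yara    
Laptop  | NULL    


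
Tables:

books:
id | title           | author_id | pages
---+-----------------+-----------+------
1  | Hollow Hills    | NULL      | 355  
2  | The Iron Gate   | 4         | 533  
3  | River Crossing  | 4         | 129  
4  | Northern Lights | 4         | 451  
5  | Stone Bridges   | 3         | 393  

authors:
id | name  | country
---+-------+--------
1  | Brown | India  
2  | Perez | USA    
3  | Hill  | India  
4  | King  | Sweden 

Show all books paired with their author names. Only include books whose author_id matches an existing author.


INNER JOIN keeps only books rows whose author_id matches an id in authors. Walk through each book:
  - book 1 (Hollow Hills): author_id=NULL, no match -> dropped
  - book 2 (The Iron Gate): author_id=4 -> matches King
  - book 3 (River Crossing): author_id=4 -> matches King
  - book 4 (Northern Lights): author_id=4 -> matches King
  - book 5 (Stone Bridges): author_id=3 -> matches Hill
So 1 of 5 rows is dropped.

SQL:
SELECT a.title, b.name AS author
FROM books a
INNER JOIN authors b ON a.author_id = b.id

Result:
title           | author
----------------+-------
The Iron Gate   | King  
River Crossing  | King  
Northern Lights | King  
Stone Bridges   | Hill  


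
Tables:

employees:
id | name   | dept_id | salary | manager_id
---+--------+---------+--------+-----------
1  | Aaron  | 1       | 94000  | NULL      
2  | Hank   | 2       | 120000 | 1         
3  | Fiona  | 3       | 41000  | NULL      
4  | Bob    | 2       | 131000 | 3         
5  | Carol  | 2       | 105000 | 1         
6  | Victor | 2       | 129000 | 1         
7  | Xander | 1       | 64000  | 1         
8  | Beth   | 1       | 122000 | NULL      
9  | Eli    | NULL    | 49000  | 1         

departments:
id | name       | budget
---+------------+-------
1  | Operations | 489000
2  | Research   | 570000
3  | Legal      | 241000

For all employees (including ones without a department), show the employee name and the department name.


LEFT JOIN keeps every row from employees (the left table); where dept_id has no match in departments, the department columns become NULL. Walk through each employee:
  - employee 1 (Aaron): dept_id=1 -> matches Operations
  - employee 2 (Hank): dept_id=2 -> matches Research
  - employee 3 (Fiona): dept_id=3 -> matches Legal
  - employee 4 (Bob): dept_id=2 -> matches Research
  - employee 5 (Carol): dept_id=2 -> matches Research
  - employee 6 (Victor): dept_id=2 -> matches Research
  - employee 7 (Xander): dept_id=1 -> matches Operations
  - employee 8 (Beth): dept_id=1 -> matches Operations
  - employee 9 (Eli): dept_id=NULL, no match -> kept with NULL
All 9 rows appear; 1 has NULL department.

SQL:
SELECT a.name, b.name AS department
FROM employees a
LEFT JOIN departments b ON a.dept_id = b.id

Result:
name   | department
-------+-----------
Aaron  | Operations
Hank   | Research  
Fiona  | Legal     
Bob    | Research  
Carol  | Research  
Victor | Research  
Xander | Operations
Beth   | Operations
Eli    | NULL      


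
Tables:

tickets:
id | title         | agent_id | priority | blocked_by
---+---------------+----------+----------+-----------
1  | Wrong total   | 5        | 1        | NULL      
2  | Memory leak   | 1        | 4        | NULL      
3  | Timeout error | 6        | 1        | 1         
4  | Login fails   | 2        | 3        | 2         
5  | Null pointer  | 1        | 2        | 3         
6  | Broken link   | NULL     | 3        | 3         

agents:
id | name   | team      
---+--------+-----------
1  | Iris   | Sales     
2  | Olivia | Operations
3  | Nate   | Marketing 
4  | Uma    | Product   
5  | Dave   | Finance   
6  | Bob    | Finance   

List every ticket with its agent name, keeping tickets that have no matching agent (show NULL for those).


LEFT JOIN keeps every row from tickets (the left table); where agent_id has no match in agents, the agent columns become NULL. Walk through each ticket:
  - ticket 1 (Wrong total): agent_id=5 -> matches Dave
  - ticket 2 (Memory leak): agent_id=1 -> matches Iris
  - ticket 3 (Timeout error): agent_id=6 -> matches Bob
  - ticket 4 (Login fails): agent_id=2 -> matches Olivia
  - ticket 5 (Null pointer): agent_id=1 -> matches Iris
  - ticket 6 (Broken link): agent_id=NULL, no match -> kept with NULL
All 6 rows appear; 1 has NULL agent.

SQL:
SELECT a.title, b.name AS agent
FROM tickets a
LEFT JOIN agents b ON a.agent_id = b.id

Result:
title         | agent 
--------------+-------
Wrong total   | Dave  
Memory leak   | Iris  
Timeout error | Bob   
Login fails   | Olivia
Null pointer  | Iris  
Broken link   | NULL  


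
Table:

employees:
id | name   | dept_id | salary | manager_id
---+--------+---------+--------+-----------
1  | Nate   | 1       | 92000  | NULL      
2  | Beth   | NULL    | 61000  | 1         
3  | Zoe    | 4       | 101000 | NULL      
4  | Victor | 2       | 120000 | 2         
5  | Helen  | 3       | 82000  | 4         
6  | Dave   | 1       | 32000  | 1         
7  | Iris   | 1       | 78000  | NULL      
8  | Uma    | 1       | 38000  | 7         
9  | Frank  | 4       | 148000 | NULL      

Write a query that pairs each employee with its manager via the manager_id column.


This is a self-join: employees is joined to a second copy of itself, matching each row's manager_id to another row's id. Use LEFT JOIN so rows with manager_id=NULL are kept.
  - employee 1 (Nate): manager_id=NULL -> NULL
  - employee 2 (Beth): manager_id=1 -> Nate
  - employee 3 (Zoe): manager_id=NULL -> NULL
  - employee 4 (Victor): manager_id=2 -> Beth
  - employee 5 (Helen): manager_id=4 -> Victor
  - employee 6 (Dave): manager_id=1 -> Nate
  - employee 7 (Iris): manager_id=NULL -> NULL
  - employee 8 (Uma): manager_id=7 -> Iris
  - employee 9 (Frank): manager_id=NULL -> NULL

SQL:
SELECT a.name AS item, b.name AS manager
FROM employees a
LEFT JOIN employees b ON a.manager_id = b.id

Result:
item   | manager
-------+--------
Nate   | NULL   
Beth   | Nate   
Zoe    | NULL   
Victor | Beth   
Helen  | Victor 
Dave   | Nate   
Iris   | NULL   
Uma    | Iris   
Frank  | NULL   


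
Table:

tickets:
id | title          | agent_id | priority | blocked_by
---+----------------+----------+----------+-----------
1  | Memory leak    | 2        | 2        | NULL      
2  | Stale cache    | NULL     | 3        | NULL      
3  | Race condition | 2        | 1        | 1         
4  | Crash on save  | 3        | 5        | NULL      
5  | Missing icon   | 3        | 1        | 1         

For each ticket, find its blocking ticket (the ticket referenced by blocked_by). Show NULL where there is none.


This is a self-join: tickets is joined to a second copy of itself, matching each row's blocked_by to another row's id. Use LEFT JOIN so rows with blocked_by=NULL are kept.
  - ticket 1 (Memory leak): blocked_by=NULL -> NULL
  - ticket 2 (Stale cache): blocked_by=NULL -> NULL
  - ticket 3 (Race condition): blocked_by=1 -> Memory leak
  - ticket 4 (Crash on save): blocked_by=NULL -> NULL
  - ticket 5 (Missing icon): blocked_by=1 -> Memory leak

SQL:
SELECT a.title AS item, b.title AS blocked_by
FROM tickets a
LEFT JOIN tickets b ON a.blocked_by = b.id

Result:
item           | blocked_by 
---------------+------------
Memory leak    | NULL       
Stale cache    | NULL       
Race condition | Memory leak
Crash on save  | NULL       
Missing icon   | Memory leak


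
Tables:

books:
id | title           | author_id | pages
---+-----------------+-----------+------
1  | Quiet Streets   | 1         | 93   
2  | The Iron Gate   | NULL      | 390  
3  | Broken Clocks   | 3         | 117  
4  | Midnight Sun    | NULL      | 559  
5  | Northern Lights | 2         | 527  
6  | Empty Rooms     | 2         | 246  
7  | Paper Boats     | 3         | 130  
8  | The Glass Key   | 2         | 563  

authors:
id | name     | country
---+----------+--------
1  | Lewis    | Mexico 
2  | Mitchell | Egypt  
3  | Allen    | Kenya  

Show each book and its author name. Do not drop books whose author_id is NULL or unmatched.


LEFT JOIN keeps every row from books (the left table); where author_id has no match in authors, the author columns become NULL. Walk through each book:
  - book 1 (Quiet Streets): author_id=1 -> matches Lewis
  - book 2 (The Iron Gate): author_id=NULL, no match -> kept with NULL
  - book 3 (Broken Clocks): author_id=3 -> matches Allen
  - book 4 (Midnight Sun): author_id=NULL, no match -> kept with NULL
  - book 5 (Northern Lights): author_id=2 -> matches Mitchell
  - book 6 (Empty Rooms): author_id=2 -> matches Mitchell
  - book 7 (Paper Boats): author_id=3 -> matches Allen
  - book 8 (The Glass Key): author_id=2 -> matches Mitchell
All 8 rows appear; 2 have NULL author.

SQL:
SELECT a.title, b.name AS author
FROM books a
LEFT JOIN authors b ON a.author_id = b.id

Result:
title           | author  
----------------+---------
Quiet Streets   | Lewis   
The Iron Gate   | NULL    
Broken Clocks   | Allen   
Midnight Sun    | NULL    
Northern Lights | Mitchell
Empty Rooms     | Mitchell
Paper Boats     | Allen   
The Glass Key   | Mitchell


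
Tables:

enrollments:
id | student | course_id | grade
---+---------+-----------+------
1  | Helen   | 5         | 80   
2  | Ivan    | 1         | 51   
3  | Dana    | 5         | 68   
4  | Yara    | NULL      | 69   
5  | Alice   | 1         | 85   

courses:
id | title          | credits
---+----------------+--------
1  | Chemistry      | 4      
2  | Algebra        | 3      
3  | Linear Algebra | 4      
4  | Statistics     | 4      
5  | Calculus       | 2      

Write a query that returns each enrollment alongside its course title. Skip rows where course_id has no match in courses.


INNER JOIN keeps only enrollments rows whose course_id matches an id in courses. Walk through each enrollment:
  - enrollment 1 (Helen): course_id=5 -> matches Calculus
  - enrollment 2 (Ivan): course_id=1 -> matches Chemistry
  - enrollment 3 (Dana): course_id=5 -> matches Calculus
  - enrollment 4 (Yara): course_id=NULL, no match -> dropped
  - enrollment 5 (Alice): course_id=1 -> matches Chemistry
So 1 of 5 rows is dropped.

SQL:
SELECT a.student, b.title AS course
FROM enrollments a
INNER JOIN courses b ON a.course_id = b.id

Result:
student | course   
--------+----------
Helen   | Calculus 
Ivan    | Chemistry
Dana    | Calculus 
Alice   | Chemistry


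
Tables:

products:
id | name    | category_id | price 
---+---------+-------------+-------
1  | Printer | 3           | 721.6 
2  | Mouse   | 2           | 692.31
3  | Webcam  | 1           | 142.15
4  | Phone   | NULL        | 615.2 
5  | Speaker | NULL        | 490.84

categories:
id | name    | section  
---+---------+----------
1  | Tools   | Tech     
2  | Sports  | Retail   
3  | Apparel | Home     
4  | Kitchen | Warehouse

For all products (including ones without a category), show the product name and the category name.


LEFT JOIN keeps every row from products (the left table); where category_id has no match in categories, the category columns become NULL. Walk through each product:
  - product 1 (Printer): category_id=3 -> matches Apparel
  - product 2 (Mouse): category_id=2 -> matches Sports
  - product 3 (Webcam): category_id=1 -> matches Tools
  - product 4 (Phone): category_id=NULL, no match -> kept with NULL
  - product 5 (Speaker): category_id=NULL, no match -> kept with NULL
All 5 rows appear; 2 have NULL category.

SQL:
SELECT a.name, b.name AS category
FROM products a
LEFT JOIN categories b ON a.category_id = b.id

Result:
name    | category
--------+---------
Printer | Apparel 
Mouse   | Sports  
Webcam  | Tools   
Phone   | NULL    
Speaker | NULL    


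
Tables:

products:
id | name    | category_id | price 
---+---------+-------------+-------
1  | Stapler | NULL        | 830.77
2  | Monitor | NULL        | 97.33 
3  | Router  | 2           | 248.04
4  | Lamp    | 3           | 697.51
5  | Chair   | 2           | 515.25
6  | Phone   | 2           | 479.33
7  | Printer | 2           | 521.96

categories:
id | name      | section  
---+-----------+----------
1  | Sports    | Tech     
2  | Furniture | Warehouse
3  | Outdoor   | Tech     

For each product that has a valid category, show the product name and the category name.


INNER JOIN keeps only products rows whose category_id matches an id in categories. Walk through each product:
  - product 1 (Stapler): category_id=NULL, no match -> dropped
  - product 2 (Monitor): category_id=NULL, no match -> dropped
  - product 3 (Router): category_id=2 -> matches Furniture
  - product 4 (Lamp): category_id=3 -> matches Outdoor
  - product 5 (Chair): category_id=2 -> matches Furniture
  - product 6 (Phone): category_id=2 -> matches Furniture
  - product 7 (Printer): category_id=2 -> matches Furniture
So 2 of 7 rows are dropped.

SQL:
SELECT a.name, b.name AS category
FROM products a
INNER JOIN categories b ON a.category_id = b.id

Result:
name    | category 
--------+----------
Router  | Furniture
Lamp    | Outdoor  
Chair   | Furniture
Phone   | Furniture
Printer | Furniture


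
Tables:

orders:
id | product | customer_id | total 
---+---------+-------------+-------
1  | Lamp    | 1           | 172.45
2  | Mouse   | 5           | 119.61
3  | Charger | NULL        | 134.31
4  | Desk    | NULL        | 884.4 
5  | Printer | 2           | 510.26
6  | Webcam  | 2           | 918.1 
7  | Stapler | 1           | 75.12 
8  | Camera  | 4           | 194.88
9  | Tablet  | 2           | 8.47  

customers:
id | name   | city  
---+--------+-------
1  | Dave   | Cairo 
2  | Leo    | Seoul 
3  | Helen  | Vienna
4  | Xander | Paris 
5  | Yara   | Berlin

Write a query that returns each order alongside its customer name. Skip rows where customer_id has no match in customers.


INNER JOIN keeps only orders rows whose customer_id matches an id in customers. Walk through each order:
  - order 1 (Lamp): customer_id=1 -> matches Dave
  - order 2 (Mouse): customer_id=5 -> matches Yara
  - order 3 (Charger): customer_id=NULL, no match -> dropped
  - order 4 (Desk): customer_id=NULL, no match -> dropped
  - order 5 (Printer): customer_id=2 -> matches Leo
  - order 6 (Webcam): customer_id=2 -> matches Leo
  - order 7 (Stapler): customer_id=1 -> matches Dave
  - order 8 (Camera): customer_id=4 -> matches Xander
  - order 9 (Tablet): customer_id=2 -> matches Leo
So 2 of 9 rows are dropped.

SQL:
SELECT a.product, b.name AS customer
FROM orders a
INNER JOIN customers b ON a.customer_id = b.id

Result:
product | customer
--------+---------
Lamp    | Dave    
Mouse   | Yara    
Printer | Leo     
Webcam  | Leo     
Stapler | Dave    
Camera  | Xander  
Tablet  | Leo     


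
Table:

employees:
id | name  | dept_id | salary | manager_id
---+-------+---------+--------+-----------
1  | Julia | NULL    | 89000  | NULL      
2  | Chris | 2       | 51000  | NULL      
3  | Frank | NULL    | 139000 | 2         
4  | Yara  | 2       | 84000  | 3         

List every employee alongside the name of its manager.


This is a self-join: employees is joined to a second copy of itself, matching each row's manager_id to another row's id. Use LEFT JOIN so rows with manager_id=NULL are kept.
  - employee 1 (Julia): manager_id=NULL -> NULL
  - employee 2 (Chris): manager_id=NULL -> NULL
  - employee 3 (Frank): manager_id=2 -> Chris
  - employee 4 (Yara): manager_id=3 -> Frank

SQL:
SELECT a.name AS item, b.name AS manager
FROM employees a
LEFT JOIN employees b ON a.manager_id = b.id

Result:
item  | manager
------+--------
Julia | NULL   
Chris | NULL   
Frank | Chris  
Yara  | Frank  


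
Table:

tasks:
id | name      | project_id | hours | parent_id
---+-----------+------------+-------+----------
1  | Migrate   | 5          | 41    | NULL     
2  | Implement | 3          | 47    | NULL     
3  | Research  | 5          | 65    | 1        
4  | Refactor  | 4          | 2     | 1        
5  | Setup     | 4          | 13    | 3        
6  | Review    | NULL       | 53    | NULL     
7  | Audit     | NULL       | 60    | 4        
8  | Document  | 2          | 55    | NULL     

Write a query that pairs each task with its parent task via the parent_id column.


This is a self-join: tasks is joined to a second copy of itself, matching each row's parent_id to another row's id. Use LEFT JOIN so rows with parent_id=NULL are kept.
  - task 1 (Migrate): parent_id=NULL -> NULL
  - task 2 (Implement): parent_id=NULL -> NULL
  - task 3 (Research): parent_id=1 -> Migrate
  - task 4 (Refactor): parent_id=1 -> Migrate
  - task 5 (Setup): parent_id=3 -> Research
  - task 6 (Review): parent_id=NULL -> NULL
  - task 7 (Audit): parent_id=4 -> Refactor
  - task 8 (Document): parent_id=NULL -> NULL

SQL:
SELECT a.name AS item, b.name AS parent
FROM tasks a
LEFT JOIN tasks b ON a.parent_id = b.id

Result:
item      | parent  
----------+---------
Migrate   | NULL    
Implement | NULL    
Research  | Migrate 
Refactor  | Migrate 
Setup     | Research
Review    | NULL    
Audit     | Refactor
Document  | NULL    


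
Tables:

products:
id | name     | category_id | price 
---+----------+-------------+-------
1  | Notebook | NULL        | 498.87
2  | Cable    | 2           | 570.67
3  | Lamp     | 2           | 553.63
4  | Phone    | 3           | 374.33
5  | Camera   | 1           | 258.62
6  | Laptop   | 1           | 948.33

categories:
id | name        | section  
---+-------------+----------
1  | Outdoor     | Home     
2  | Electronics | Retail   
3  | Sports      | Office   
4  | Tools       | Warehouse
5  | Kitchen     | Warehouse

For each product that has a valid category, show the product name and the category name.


INNER JOIN keeps only products rows whose category_id matches an id in categories. Walk through each product:
  - product 1 (Notebook): category_id=NULL, no match -> dropped
  - product 2 (Cable): category_id=2 -> matches Electronics
  - product 3 (Lamp): category_id=2 -> matches Electronics
  - product 4 (Phone): category_id=3 -> matches Sports
  - product 5 (Camera): category_id=1 -> matches Outdoor
  - product 6 (Laptop): category_id=1 -> matches Outdoor
So 1 of 6 rows is dropped.

SQL:
SELECT a.name, b.name AS category
FROM products a
INNER JOIN categories b ON a.category_id = b.id

Result:
name   | category   
-------+------------
Cable  | Electronics
Lamp   | Electronics
Phone  | Sports     
Camera | Outdoor    
Laptop | Outdoor    


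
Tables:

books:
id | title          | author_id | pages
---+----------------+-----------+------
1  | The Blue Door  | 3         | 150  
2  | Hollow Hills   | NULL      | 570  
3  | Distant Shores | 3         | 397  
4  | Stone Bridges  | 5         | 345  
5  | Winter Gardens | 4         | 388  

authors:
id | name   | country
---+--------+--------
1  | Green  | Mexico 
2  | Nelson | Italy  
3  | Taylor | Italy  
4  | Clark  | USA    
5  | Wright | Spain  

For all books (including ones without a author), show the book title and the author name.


LEFT JOIN keeps every row from books (the left table); where author_id has no match in authors, the author columns become NULL. Walk through each book:
  - book 1 (The Blue Door): author_id=3 -> matches Taylor
  - book 2 (Hollow Hills): author_id=NULL, no match -> kept with NULL
  - book 3 (Distant Shores): author_id=3 -> matches Taylor
  - book 4 (Stone Bridges): author_id=5 -> matches Wright
  - book 5 (Winter Gardens): author_id=4 -> matches Clark
All 5 rows appear; 1 has NULL author.

SQL:
SELECT a.title, b.name AS author
FROM books a
LEFT JOIN authors b ON a.author_id = b.id

Result:
title          | author
---------------+-------
The Blue Door  | Taylor
Hollow Hills   | NULL  
Distant Shores | Taylor
Stone Bridges  | Wright
Winter Gardens | Clark 


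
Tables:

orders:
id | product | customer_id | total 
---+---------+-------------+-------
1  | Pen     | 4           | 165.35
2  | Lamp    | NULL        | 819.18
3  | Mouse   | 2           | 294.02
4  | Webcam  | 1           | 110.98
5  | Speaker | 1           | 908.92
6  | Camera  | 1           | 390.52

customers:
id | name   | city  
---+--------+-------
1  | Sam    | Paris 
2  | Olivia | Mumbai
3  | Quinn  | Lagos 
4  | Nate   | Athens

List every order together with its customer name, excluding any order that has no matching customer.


INNER JOIN keeps only orders rows whose customer_id matches an id in customers. Walk through each order:
  - order 1 (Pen): customer_id=4 -> matches Nate
  - order 2 (Lamp): customer_id=NULL, no match -> dropped
  - order 3 (Mouse): customer_id=2 -> matches Olivia
  - order 4 (Webcam): customer_id=1 -> matches Sam
  - order 5 (Speaker): customer_id=1 -> matches Sam
  - order 6 (Camera): customer_id=1 -> matches Sam
So 1 of 6 rows is dropped.

SQL:
SELECT a.product, b.name AS customer
FROM orders a
INNER JOIN customers b ON a.customer_id = b.id

Result:
product | customer
--------+---------
Pen     | Nate    
Mouse   | Olivia  
Webcam  | Sam     
Speaker | Sam     
Camera  | Sam     


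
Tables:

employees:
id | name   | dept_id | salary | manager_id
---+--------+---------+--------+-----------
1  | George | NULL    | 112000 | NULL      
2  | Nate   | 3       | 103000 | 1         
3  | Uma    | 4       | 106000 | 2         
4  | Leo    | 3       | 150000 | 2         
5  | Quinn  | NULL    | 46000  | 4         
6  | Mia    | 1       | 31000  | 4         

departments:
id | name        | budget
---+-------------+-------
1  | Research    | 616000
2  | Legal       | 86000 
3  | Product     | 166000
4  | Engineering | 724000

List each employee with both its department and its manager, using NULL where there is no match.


Two LEFT JOINs from the same base table employees: one to departments via dept_id, one to employees itself via manager_id. Both are LEFT so every employee is preserved.
Match against departments:
  - employee 1 (George): dept_id=NULL, no match -> kept with NULL
  - employee 2 (Nate): dept_id=3 -> matches Product
  - employee 3 (Uma): dept_id=4 -> matches Engineering
  - employee 4 (Leo): dept_id=3 -> matches Product
  - employee 5 (Quinn): dept_id=NULL, no match -> kept with NULL
  - employee 6 (Mia): dept_id=1 -> matches Research
Match against employees (self):
  - employee 1 (George): manager_id=NULL -> NULL
  - employee 2 (Nate): manager_id=1 -> George
  - employee 3 (Uma): manager_id=2 -> Nate
  - employee 4 (Leo): manager_id=2 -> Nate
  - employee 5 (Quinn): manager_id=4 -> Leo
  - employee 6 (Mia): manager_id=4 -> Leo

SQL:
SELECT a.name, b.name AS department, c.name AS manager
FROM employees a
LEFT JOIN departments b ON a.dept_id = b.id
LEFT JOIN employees c ON a.manager_id = c.id

Result:
name   | department  | manager
-------+-------------+--------
George | NULL        | NULL   
Nate   | Product     | George 
Uma    | Engineering | Nate   
Leo    | Product     | Nate   
Quinn  | NULL        | Leo    
Mia    | Research    | Leo    


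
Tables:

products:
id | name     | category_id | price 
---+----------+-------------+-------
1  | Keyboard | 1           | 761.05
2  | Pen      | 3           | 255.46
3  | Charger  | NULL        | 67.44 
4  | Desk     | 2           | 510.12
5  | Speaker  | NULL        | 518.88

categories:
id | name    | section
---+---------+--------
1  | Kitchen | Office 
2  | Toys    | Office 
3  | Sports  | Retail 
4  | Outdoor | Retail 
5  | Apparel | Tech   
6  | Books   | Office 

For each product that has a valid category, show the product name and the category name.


INNER JOIN keeps only products rows whose category_id matches an id in categories. Walk through each product:
  - product 1 (Keyboard): category_id=1 -> matches Kitchen
  - product 2 (Pen): category_id=3 -> matches Sports
  - product 3 (Charger): category_id=NULL, no match -> dropped
  - product 4 (Desk): category_id=2 -> matches Toys
  - product 5 (Speaker): category_id=NULL, no match -> dropped
So 2 of 5 rows are dropped.

SQL:
SELECT a.name, b.name AS category
FROM products a
INNER JOIN categories b ON a.category_id = b.id

Result:
name     | category
---------+---------
Keyboard | Kitchen 
Pen      | Sports  
Desk     | Toys    


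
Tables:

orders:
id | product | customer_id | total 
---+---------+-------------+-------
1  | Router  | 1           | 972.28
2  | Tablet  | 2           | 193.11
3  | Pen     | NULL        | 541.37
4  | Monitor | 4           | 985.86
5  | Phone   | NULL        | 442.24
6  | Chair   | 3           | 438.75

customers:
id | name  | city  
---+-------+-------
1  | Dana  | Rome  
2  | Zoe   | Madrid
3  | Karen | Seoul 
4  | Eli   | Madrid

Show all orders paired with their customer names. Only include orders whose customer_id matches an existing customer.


INNER JOIN keeps only orders rows whose customer_id matches an id in customers. Walk through each order:
  - order 1 (Router): customer_id=1 -> matches Dana
  - order 2 (Tablet): customer_id=2 -> matches Zoe
  - order 3 (Pen): customer_id=NULL, no match -> dropped
  - order 4 (Monitor): customer_id=4 -> matches Eli
  - order 5 (Phone): customer_id=NULL, no match -> dropped
  - order 6 (Chair): customer_id=3 -> matches Karen
So 2 of 6 rows are dropped.

SQL:
SELECT a.product, b.name AS customer
FROM orders a
INNER JOIN customers b ON a.customer_id = b.id

Result:
product | customer
--------+---------
Router  | Dana    
Tablet  | Zoe     
Monitor | Eli     
Chair   | Karen   


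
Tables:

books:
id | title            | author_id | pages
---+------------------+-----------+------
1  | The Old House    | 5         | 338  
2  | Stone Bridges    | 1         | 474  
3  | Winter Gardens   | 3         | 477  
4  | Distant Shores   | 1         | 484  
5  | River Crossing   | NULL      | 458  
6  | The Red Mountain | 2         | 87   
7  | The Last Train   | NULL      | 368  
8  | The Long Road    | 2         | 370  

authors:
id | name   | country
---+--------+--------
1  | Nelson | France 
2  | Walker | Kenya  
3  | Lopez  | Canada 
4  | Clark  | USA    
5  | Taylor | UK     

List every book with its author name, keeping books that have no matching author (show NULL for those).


LEFT JOIN keeps every row from books (the left table); where author_id has no match in authors, the author columns become NULL. Walk through each book:
  - book 1 (The Old House): author_id=5 -> matches Taylor
  - book 2 (Stone Bridges): author_id=1 -> matches Nelson
  - book 3 (Winter Gardens): author_id=3 -> matches Lopez
  - book 4 (Distant Shores): author_id=1 -> matches Nelson
  - book 5 (River Crossing): author_id=NULL, no match -> kept with NULL
  - book 6 (The Red Mountain): author_id=2 -> matches Walker
  - book 7 (The Last Train): author_id=NULL, no match -> kept with NULL
  - book 8 (The Long Road): author_id=2 -> matches Walker
All 8 rows appear; 2 have NULL author.

SQL:
SELECT a.title, b.name AS author
FROM books a
LEFT JOIN authors b ON a.author_id = b.id

Result:
title            | author
-----------------+-------
The Old House    | Taylor
Stone Bridges    | Nelson
Winter Gardens   | Lopez 
Distant Shores   | Nelson
River Crossing   | NULL  
The Red Mountain | Walker
The Last Train   | NULL  
The Long Road    | Walker


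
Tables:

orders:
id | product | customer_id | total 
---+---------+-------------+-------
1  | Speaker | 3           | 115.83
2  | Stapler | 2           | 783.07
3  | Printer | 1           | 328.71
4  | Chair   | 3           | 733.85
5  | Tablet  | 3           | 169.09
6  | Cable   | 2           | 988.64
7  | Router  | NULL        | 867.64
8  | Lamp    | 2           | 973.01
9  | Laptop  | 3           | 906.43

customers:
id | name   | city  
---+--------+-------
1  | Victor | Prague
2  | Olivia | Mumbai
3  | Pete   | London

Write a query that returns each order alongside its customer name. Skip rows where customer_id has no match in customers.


INNER JOIN keeps only orders rows whose customer_id matches an id in customers. Walk through each order:
  - order 1 (Speaker): customer_id=3 -> matches Pete
  - order 2 (Stapler): customer_id=2 -> matches Olivia
  - order 3 (Printer): customer_id=1 -> matches Victor
  - order 4 (Chair): customer_id=3 -> matches Pete
  - order 5 (Tablet): customer_id=3 -> matches Pete
  - order 6 (Cable): customer_id=2 -> matches Olivia
  - order 7 (Router): customer_id=NULL, no match -> dropped
  - order 8 (Lamp): customer_id=2 -> matches Olivia
  - order 9 (Laptop): customer_id=3 -> matches Pete
So 1 of 9 rows is dropped.

SQL:
SELECT a.product, b.name AS customer
FROM orders a
INNER JOIN customers b ON a.customer_id = b.id

Result:
product | customer
--------+---------
Speaker | Pete    
Stapler | Olivia  
Printer | Victor  
Chair   | Pete    
Tablet  | Pete    
Cable   | Olivia  
Lamp    | Olivia  
Laptop  | Pete    


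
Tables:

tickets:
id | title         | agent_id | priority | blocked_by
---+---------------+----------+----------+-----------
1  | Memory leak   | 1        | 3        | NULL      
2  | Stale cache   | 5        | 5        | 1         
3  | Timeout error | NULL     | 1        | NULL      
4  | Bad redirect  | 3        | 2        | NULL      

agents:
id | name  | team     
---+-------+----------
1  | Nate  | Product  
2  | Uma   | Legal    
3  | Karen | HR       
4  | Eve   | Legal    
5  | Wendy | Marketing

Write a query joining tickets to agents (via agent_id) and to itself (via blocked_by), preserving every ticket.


Two LEFT JOINs from the same base table tickets: one to agents via agent_id, one to tickets itself via blocked_by. Both are LEFT so every ticket is preserved.
Match against agents:
  - ticket 1 (Memory leak): agent_id=1 -> matches Nate
  - ticket 2 (Stale cache): agent_id=5 -> matches Wendy
  - ticket 3 (Timeout error): agent_id=NULL, no match -> kept with NULL
  - ticket 4 (Bad redirect): agent_id=3 -> matches Karen
Match against tickets (self):
  - ticket 1 (Memory leak): blocked_by=NULL -> NULL
  - ticket 2 (Stale cache): blocked_by=1 -> Memory leak
  - ticket 3 (Timeout error): blocked_by=NULL -> NULL
  - ticket 4 (Bad redirect): blocked_by=NULL -> NULL

SQL:
SELECT a.title, b.name AS agent, c.title AS blocked_by
FROM tickets a
LEFT JOIN agents b ON a.agent_id = b.id
LEFT JOIN tickets c ON a.blocked_by = c.id

Result:
title         | agent | blocked_by 
--------------+-------+------------
Memory leak   | Nate  | NULL       
Stale cache   | Wendy | Memory leak
Timeout error | NULL  | NULL       
Bad redirect  | Karen | NULL       


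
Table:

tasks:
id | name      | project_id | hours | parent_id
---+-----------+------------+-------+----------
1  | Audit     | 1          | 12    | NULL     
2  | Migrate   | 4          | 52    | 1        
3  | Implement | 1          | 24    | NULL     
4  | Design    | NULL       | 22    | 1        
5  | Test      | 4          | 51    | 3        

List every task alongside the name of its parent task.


This is a self-join: tasks is joined to a second copy of itself, matching each row's parent_id to another row's id. Use LEFT JOIN so rows with parent_id=NULL are kept.
  - task 1 (Audit): parent_id=NULL -> NULL
  - task 2 (Migrate): parent_id=1 -> Audit
  - task 3 (Implement): parent_id=NULL -> NULL
  - task 4 (Design): parent_id=1 -> Audit
  - task 5 (Test): parent_id=3 -> Implement

SQL:
SELECT a.name AS item, b.name AS parent
FROM tasks a
LEFT JOIN tasks b ON a.parent_id = b.id

Result:
item      | parent   
----------+----------
Audit     | NULL     
Migrate   | Audit    
Implement | NULL     
Design    | Audit    
Test      | Implement


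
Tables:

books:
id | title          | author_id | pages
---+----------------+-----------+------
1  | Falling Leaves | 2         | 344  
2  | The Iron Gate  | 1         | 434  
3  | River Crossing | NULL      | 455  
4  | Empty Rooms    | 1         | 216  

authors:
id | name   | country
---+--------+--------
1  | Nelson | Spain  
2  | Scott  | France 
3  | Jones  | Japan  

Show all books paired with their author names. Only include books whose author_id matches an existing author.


INNER JOIN keeps only books rows whose author_id matches an id in authors. Walk through each book:
  - book 1 (Falling Leaves): author_id=2 -> matches Scott
  - book 2 (The Iron Gate): author_id=1 -> matches Nelson
  - book 3 (River Crossing): author_id=NULL, no match -> dropped
  - book 4 (Empty Rooms): author_id=1 -> matches Nelson
So 1 of 4 rows is dropped.

SQL:
SELECT a.title, b.name AS author
FROM books a
INNER JOIN authors b ON a.author_id = b.id

Result:
title          | author
---------------+-------
Falling Leaves | Scott 
The Iron Gate  | Nelson
Empty Rooms    | Nelson


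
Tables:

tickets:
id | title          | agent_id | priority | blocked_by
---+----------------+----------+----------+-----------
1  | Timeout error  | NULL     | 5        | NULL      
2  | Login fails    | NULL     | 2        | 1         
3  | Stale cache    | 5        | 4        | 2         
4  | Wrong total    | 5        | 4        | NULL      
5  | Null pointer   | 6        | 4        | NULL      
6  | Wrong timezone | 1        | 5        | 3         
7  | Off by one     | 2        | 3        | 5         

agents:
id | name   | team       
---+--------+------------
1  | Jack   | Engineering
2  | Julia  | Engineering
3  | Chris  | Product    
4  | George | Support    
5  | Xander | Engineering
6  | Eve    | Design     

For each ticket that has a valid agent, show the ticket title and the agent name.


INNER JOIN keeps only tickets rows whose agent_id matches an id in agents. Walk through each ticket:
  - ticket 1 (Timeout error): agent_id=NULL, no match -> dropped
  - ticket 2 (Login fails): agent_id=NULL, no match -> dropped
  - ticket 3 (Stale cache): agent_id=5 -> matches Xander
  - ticket 4 (Wrong total): agent_id=5 -> matches Xander
  - ticket 5 (Null pointer): agent_id=6 -> matches Eve
  - ticket 6 (Wrong timezone): agent_id=1 -> matches Jack
  - ticket 7 (Off by one): agent_id=2 -> matches Julia
So 2 of 7 rows are dropped.

SQL:
SELECT a.title, b.name AS agent
FROM tickets a
INNER JOIN agents b ON a.agent_id = b.id

Result:
title          | agent 
---------------+-------
Stale cache    | Xander
Wrong total    | Xander
Null pointer   | Eve   
Wrong timezone | Jack  
Off by one     | Julia 


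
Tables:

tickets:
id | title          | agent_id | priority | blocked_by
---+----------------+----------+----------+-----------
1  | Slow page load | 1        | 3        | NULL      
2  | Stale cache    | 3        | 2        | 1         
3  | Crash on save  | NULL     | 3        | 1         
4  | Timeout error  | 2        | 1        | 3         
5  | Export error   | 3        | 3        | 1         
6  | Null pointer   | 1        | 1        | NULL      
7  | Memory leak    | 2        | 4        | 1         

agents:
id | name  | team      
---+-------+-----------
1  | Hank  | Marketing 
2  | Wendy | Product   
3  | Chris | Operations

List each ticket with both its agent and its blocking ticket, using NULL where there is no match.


Two LEFT JOINs from the same base table tickets: one to agents via agent_id, one to tickets itself via blocked_by. Both are LEFT so every ticket is preserved.
Match against agents:
  - ticket 1 (Slow page load): agent_id=1 -> matches Hank
  - ticket 2 (Stale cache): agent_id=3 -> matches Chris
  - ticket 3 (Crash on save): agent_id=NULL, no match -> kept with NULL
  - ticket 4 (Timeout error): agent_id=2 -> matches Wendy
  - ticket 5 (Export error): agent_id=3 -> matches Chris
  - ticket 6 (Null pointer): agent_id=1 -> matches Hank
  - ticket 7 (Memory leak): agent_id=2 -> matches Wendy
Match against tickets (self):
  - ticket 1 (Slow page load): blocked_by=NULL -> NULL
  - ticket 2 (Stale cache): blocked_by=1 -> Slow page load
  - ticket 3 (Crash on save): blocked_by=1 -> Slow page load
  - ticket 4 (Timeout error): blocked_by=3 -> Crash on save
  - ticket 5 (Export error): blocked_by=1 -> Slow page load
  - ticket 6 (Null pointer): blocked_by=NULL -> NULL
  - ticket 7 (Memory leak): blocked_by=1 -> Slow page load

SQL:
SELECT a.title, b.name AS agent, c.title AS blocked_by
FROM tickets a
LEFT JOIN agents b ON a.agent_id = b.id
LEFT JOIN tickets c ON a.blocked_by = c.id

Result:
title          | agent | blocked_by    
---------------+-------+---------------
Slow page load | Hank  | NULL          
Stale cache    | Chris | Slow page load
Crash on save  | NULL  | Slow page load
Timeout error  | Wendy | Crash on save 
Export error   | Chris | Slow page load
Null pointer   | Hank  | NULL          
Memory leak    | Wendy | Slow page load


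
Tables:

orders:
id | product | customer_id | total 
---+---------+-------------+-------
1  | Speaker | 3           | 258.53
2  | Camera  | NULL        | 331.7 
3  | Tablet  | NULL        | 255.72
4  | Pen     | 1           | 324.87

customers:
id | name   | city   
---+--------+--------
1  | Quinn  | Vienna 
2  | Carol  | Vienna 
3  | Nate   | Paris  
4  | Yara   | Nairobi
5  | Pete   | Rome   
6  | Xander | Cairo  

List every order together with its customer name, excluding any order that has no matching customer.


INNER JOIN keeps only orders rows whose customer_id matches an id in customers. Walk through each order:
  - order 1 (Speaker): customer_id=3 -> matches Nate
  - order 2 (Camera): customer_id=NULL, no match -> dropped
  - order 3 (Tablet): customer_id=NULL, no match -> dropped
  - order 4 (Pen): customer_id=1 -> matches Quinn
So 2 of 4 rows are dropped.

SQL:
SELECT a.product, b.name AS customer
FROM orders a
INNER JOIN customers b ON a.customer_id = b.id

Result:
product | customer
--------+---------
Speaker | Nate    
Pen     | Quinn   
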